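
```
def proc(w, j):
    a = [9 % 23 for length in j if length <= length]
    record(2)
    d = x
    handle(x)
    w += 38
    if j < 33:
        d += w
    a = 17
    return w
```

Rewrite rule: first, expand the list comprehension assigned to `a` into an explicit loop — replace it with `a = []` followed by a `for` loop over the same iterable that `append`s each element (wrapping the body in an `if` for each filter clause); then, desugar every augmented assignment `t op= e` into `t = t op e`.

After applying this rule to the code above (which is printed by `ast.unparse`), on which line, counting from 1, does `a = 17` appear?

12

Transformed code:
def proc(w, j):
    a = []
    for length in j:
        if length <= length:
            a.append(9 % 23)
    record(2)
    d = x
    handle(x)
    w = w + 38
    if j < 33:
        d = d + w
    a = 17
    return w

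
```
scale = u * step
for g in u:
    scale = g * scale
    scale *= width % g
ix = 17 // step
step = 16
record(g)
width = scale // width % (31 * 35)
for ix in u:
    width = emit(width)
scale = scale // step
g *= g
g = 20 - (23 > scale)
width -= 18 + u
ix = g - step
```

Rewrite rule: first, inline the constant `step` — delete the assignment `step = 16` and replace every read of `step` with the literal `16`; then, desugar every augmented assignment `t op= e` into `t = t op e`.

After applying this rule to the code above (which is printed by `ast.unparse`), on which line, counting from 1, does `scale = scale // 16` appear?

10

Transformed code:
scale = u * 16
for g in u:
    scale = g * scale
    scale = scale * (width % g)
ix = 17 // 16
record(g)
width = scale // width % (31 * 35)
for ix in u:
    width = emit(width)
scale = scale // 16
g = g * g
g = 20 - (23 > scale)
width = width - (18 + u)
ix = g - 16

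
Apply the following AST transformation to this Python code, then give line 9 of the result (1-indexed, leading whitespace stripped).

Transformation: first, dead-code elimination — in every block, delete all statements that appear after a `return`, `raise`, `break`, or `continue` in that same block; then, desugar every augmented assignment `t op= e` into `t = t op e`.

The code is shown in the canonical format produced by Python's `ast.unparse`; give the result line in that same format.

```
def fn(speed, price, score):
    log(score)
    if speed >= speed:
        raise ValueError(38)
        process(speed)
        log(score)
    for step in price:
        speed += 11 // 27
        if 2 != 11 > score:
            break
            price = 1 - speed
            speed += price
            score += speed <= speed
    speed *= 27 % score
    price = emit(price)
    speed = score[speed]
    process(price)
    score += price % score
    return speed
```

speed = speed * (27 % score)

Transformed code:
def fn(speed, price, score):
    log(score)
    if speed >= speed:
        raise ValueError(38)
    for step in price:
        speed = speed + 11 // 27
        if 2 != 11 > score:
            break
    speed = speed * (27 % score)
    price = emit(price)
    speed = score[speed]
    process(price)
    score = score + price % score
    return speed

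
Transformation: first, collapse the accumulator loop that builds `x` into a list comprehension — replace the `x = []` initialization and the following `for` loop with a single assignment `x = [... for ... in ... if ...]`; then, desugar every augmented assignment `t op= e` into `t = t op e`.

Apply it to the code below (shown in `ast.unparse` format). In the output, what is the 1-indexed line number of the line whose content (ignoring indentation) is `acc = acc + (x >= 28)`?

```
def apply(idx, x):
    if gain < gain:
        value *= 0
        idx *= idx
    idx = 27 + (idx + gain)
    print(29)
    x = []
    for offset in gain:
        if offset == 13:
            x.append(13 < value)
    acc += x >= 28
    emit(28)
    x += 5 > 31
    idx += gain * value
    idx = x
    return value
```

8

Transformed code:
def apply(idx, x):
    if gain < gain:
        value = value * 0
        idx = idx * idx
    idx = 27 + (idx + gain)
    print(29)
    x = [13 < value for offset in gain if offset == 13]
    acc = acc + (x >= 28)
    emit(28)
    x = x + (5 > 31)
    idx = idx + gain * value
    idx = x
    return value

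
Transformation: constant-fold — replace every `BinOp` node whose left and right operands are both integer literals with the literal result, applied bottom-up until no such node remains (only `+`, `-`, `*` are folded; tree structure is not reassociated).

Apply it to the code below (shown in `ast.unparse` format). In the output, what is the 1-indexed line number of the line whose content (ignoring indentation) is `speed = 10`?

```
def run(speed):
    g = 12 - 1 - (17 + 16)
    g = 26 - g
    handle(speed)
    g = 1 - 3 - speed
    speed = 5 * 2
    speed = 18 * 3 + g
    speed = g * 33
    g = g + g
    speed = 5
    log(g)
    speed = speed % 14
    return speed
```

6

Transformed code:
def run(speed):
    g = -22
    g = 26 - g
    handle(speed)
    g = -2 - speed
    speed = 10
    speed = 54 + g
    speed = g * 33
    g = g + g
    speed = 5
    log(g)
    speed = speed % 14
    return speed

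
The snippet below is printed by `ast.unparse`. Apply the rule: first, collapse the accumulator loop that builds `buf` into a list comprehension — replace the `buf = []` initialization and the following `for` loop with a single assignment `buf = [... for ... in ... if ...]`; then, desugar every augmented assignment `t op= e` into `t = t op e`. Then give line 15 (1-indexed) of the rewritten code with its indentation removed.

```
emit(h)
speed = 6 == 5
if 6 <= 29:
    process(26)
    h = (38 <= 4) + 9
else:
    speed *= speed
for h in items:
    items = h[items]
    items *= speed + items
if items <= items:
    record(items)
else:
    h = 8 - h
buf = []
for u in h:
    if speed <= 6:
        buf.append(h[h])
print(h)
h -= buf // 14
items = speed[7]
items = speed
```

Transformed code:
emit(h)
speed = 6 == 5
if 6 <= 29:
    process(26)
    h = (38 <= 4) + 9
else:
    speed = speed * speed
for h in items:
    items = h[items]
    items = items * (speed + items)
if items <= items:
    record(items)
else:
    h = 8 - h
buf = [h[h] for u in h if speed <= 6]
print(h)
h = h - buf // 14
items = speed[7]
items = speed

buf = [h[h] for u in h if speed <= 6]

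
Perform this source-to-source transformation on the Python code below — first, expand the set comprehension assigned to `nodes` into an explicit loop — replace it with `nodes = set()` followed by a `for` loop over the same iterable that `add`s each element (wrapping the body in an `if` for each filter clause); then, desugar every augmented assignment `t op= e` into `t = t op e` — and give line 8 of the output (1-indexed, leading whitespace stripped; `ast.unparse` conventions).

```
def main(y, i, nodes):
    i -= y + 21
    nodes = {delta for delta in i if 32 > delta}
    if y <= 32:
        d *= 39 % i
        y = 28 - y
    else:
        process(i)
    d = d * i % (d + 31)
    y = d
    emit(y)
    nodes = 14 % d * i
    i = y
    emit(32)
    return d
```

d = d * (39 % i)

Transformed code:
def main(y, i, nodes):
    i = i - (y + 21)
    nodes = set()
    for delta in i:
        if 32 > delta:
            nodes.add(delta)
    if y <= 32:
        d = d * (39 % i)
        y = 28 - y
    else:
        process(i)
    d = d * i % (d + 31)
    y = d
    emit(y)
    nodes = 14 % d * i
    i = y
    emit(32)
    return d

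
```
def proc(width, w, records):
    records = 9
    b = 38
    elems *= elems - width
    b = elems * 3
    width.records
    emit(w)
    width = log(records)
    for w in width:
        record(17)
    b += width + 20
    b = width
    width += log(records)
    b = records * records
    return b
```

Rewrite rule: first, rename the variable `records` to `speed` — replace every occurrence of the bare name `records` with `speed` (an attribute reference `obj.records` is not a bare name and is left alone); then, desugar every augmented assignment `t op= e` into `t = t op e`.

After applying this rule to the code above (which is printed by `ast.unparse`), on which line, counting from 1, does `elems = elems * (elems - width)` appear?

Transformed code:
def proc(width, w, speed):
    speed = 9
    b = 38
    elems = elems * (elems - width)
    b = elems * 3
    width.records
    emit(w)
    width = log(speed)
    for w in width:
        record(17)
    b = b + (width + 20)
    b = width
    width = width + log(speed)
    b = speed * speed
    return b

4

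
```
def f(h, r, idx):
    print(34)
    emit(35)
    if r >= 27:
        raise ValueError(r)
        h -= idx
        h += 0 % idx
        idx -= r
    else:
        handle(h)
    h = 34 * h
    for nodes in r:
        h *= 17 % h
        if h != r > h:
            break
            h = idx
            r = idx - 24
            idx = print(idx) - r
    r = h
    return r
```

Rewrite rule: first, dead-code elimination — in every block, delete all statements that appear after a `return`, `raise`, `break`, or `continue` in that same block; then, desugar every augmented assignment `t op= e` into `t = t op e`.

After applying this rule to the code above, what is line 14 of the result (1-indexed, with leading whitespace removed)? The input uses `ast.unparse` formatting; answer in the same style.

Transformed code:
def f(h, r, idx):
    print(34)
    emit(35)
    if r >= 27:
        raise ValueError(r)
    else:
        handle(h)
    h = 34 * h
    for nodes in r:
        h = h * (17 % h)
        if h != r > h:
            break
    r = h
    return r

return r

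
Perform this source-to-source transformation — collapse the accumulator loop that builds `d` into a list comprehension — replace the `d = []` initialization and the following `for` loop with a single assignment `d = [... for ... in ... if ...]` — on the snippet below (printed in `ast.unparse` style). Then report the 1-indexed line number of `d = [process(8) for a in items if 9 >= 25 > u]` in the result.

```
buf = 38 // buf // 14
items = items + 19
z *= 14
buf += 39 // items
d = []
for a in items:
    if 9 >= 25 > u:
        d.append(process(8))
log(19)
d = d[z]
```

Transformed code:
buf = 38 // buf // 14
items = items + 19
z *= 14
buf += 39 // items
d = [process(8) for a in items if 9 >= 25 > u]
log(19)
d = d[z]

5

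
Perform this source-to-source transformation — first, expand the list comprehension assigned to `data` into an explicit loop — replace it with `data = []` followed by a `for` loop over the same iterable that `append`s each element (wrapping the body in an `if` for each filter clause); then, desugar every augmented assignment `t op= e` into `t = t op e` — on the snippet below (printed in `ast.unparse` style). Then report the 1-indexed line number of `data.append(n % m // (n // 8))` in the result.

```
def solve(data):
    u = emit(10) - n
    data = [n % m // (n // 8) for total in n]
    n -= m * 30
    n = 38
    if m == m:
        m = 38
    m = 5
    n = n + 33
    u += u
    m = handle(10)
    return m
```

Transformed code:
def solve(data):
    u = emit(10) - n
    data = []
    for total in n:
        data.append(n % m // (n // 8))
    n = n - m * 30
    n = 38
    if m == m:
        m = 38
    m = 5
    n = n + 33
    u = u + u
    m = handle(10)
    return m

5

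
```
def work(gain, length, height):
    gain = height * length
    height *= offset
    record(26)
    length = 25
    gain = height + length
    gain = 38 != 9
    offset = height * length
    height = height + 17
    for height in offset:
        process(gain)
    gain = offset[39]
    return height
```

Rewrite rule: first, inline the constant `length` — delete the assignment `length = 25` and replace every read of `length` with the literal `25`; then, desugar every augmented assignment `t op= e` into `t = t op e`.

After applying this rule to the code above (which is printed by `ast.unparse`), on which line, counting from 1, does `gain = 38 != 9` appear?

6

Transformed code:
def work(gain, length, height):
    gain = height * 25
    height = height * offset
    record(26)
    gain = height + 25
    gain = 38 != 9
    offset = height * 25
    height = height + 17
    for height in offset:
        process(gain)
    gain = offset[39]
    return height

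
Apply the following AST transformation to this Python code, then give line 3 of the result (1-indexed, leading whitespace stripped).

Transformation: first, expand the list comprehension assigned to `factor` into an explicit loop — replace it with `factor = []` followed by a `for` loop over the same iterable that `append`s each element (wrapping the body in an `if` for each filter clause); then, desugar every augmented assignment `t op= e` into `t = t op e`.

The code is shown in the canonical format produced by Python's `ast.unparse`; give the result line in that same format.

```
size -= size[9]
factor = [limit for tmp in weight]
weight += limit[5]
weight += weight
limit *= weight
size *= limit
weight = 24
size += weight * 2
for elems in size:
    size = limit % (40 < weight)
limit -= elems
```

for tmp in weight:

Transformed code:
size = size - size[9]
factor = []
for tmp in weight:
    factor.append(limit)
weight = weight + limit[5]
weight = weight + weight
limit = limit * weight
size = size * limit
weight = 24
size = size + weight * 2
for elems in size:
    size = limit % (40 < weight)
limit = limit - elems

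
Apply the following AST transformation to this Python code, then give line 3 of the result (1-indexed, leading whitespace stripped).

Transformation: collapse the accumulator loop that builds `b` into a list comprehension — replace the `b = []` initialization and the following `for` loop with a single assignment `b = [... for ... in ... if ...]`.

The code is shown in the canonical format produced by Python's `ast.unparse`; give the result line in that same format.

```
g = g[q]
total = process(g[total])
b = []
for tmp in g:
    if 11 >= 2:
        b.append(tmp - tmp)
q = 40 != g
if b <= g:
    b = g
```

Transformed code:
g = g[q]
total = process(g[total])
b = [tmp - tmp for tmp in g if 11 >= 2]
q = 40 != g
if b <= g:
    b = g

b = [tmp - tmp for tmp in g if 11 >= 2]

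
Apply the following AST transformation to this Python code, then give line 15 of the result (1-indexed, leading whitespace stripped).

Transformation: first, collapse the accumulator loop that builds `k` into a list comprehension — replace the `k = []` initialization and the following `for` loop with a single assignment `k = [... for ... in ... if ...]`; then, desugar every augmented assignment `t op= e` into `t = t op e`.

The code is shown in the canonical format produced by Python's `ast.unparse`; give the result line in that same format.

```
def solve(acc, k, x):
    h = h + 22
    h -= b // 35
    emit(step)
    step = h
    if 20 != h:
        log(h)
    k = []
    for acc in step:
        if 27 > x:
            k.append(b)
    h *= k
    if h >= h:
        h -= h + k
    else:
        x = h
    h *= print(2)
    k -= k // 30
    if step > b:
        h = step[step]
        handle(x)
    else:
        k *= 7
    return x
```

Transformed code:
def solve(acc, k, x):
    h = h + 22
    h = h - b // 35
    emit(step)
    step = h
    if 20 != h:
        log(h)
    k = [b for acc in step if 27 > x]
    h = h * k
    if h >= h:
        h = h - (h + k)
    else:
        x = h
    h = h * print(2)
    k = k - k // 30
    if step > b:
        h = step[step]
        handle(x)
    else:
        k = k * 7
    return x

k = k - k // 30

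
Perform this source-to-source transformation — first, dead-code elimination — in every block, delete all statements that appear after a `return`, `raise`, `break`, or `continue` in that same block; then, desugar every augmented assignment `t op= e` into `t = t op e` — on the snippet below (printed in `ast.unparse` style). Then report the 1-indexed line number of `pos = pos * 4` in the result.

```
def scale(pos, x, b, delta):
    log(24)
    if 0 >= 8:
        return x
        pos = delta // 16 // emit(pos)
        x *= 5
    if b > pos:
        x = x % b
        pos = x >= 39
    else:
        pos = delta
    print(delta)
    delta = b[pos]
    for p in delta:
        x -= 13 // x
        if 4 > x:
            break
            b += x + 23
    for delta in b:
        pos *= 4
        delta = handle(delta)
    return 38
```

17

Transformed code:
def scale(pos, x, b, delta):
    log(24)
    if 0 >= 8:
        return x
    if b > pos:
        x = x % b
        pos = x >= 39
    else:
        pos = delta
    print(delta)
    delta = b[pos]
    for p in delta:
        x = x - 13 // x
        if 4 > x:
            break
    for delta in b:
        pos = pos * 4
        delta = handle(delta)
    return 38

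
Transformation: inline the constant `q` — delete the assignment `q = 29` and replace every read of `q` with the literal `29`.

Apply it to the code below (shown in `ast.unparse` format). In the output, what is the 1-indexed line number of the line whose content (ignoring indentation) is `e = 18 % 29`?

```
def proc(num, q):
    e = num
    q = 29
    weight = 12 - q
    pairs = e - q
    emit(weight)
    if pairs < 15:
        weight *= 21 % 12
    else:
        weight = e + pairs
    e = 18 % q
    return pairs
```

Transformed code:
def proc(num, q):
    e = num
    weight = 12 - 29
    pairs = e - 29
    emit(weight)
    if pairs < 15:
        weight *= 21 % 12
    else:
        weight = e + pairs
    e = 18 % 29
    return pairs

10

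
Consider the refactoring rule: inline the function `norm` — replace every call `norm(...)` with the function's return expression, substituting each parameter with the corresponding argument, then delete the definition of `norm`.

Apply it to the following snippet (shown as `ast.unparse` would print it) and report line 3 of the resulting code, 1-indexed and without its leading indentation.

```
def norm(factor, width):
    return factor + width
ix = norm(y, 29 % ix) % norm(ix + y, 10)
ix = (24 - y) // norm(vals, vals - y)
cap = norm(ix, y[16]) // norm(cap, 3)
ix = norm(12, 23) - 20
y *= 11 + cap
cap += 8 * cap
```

cap = (ix + y[16]) // (cap + 3)

Transformed code:
ix = (y + 29 % ix) % (ix + y + 10)
ix = (24 - y) // (vals + (vals - y))
cap = (ix + y[16]) // (cap + 3)
ix = 12 + 23 - 20
y *= 11 + cap
cap += 8 * cap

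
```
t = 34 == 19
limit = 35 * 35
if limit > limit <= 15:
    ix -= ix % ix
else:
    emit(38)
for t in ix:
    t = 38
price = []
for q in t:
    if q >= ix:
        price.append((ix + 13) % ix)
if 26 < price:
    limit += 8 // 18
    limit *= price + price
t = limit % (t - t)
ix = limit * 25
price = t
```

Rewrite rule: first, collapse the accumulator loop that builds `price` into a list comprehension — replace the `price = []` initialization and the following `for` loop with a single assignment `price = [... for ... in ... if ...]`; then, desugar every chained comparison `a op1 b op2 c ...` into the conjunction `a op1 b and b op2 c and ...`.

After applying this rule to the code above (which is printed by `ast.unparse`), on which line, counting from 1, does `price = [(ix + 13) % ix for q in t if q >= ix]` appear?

Transformed code:
t = 34 == 19
limit = 35 * 35
if limit > limit and limit <= 15:
    ix -= ix % ix
else:
    emit(38)
for t in ix:
    t = 38
price = [(ix + 13) % ix for q in t if q >= ix]
if 26 < price:
    limit += 8 // 18
    limit *= price + price
t = limit % (t - t)
ix = limit * 25
price = t

9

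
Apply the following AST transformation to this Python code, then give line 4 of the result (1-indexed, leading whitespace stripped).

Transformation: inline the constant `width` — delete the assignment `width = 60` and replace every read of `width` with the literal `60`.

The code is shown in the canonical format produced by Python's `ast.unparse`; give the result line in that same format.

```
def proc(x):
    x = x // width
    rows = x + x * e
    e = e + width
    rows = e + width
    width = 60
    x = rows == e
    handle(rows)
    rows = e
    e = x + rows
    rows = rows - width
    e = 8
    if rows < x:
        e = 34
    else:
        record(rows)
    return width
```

Transformed code:
def proc(x):
    x = x // 60
    rows = x + x * e
    e = e + 60
    rows = e + 60
    x = rows == e
    handle(rows)
    rows = e
    e = x + rows
    rows = rows - 60
    e = 8
    if rows < x:
        e = 34
    else:
        record(rows)
    return 60

e = e + 60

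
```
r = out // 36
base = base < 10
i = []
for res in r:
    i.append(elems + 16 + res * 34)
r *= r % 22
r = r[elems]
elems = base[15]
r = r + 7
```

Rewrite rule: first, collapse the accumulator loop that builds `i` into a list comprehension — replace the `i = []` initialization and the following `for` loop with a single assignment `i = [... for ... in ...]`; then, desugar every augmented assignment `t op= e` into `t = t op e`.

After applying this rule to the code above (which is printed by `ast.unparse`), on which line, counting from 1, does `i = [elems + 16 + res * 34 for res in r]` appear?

Transformed code:
r = out // 36
base = base < 10
i = [elems + 16 + res * 34 for res in r]
r = r * (r % 22)
r = r[elems]
elems = base[15]
r = r + 7

3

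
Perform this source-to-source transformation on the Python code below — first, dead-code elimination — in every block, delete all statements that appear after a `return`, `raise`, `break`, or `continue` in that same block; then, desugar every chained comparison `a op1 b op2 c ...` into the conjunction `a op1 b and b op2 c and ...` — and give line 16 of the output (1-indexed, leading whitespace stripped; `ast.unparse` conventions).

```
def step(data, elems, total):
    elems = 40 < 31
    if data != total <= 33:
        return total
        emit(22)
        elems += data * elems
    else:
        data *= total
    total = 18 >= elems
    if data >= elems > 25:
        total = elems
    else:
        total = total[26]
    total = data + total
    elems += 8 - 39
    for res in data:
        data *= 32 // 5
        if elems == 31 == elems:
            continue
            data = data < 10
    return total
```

if elems == 31 and 31 == elems:

Transformed code:
def step(data, elems, total):
    elems = 40 < 31
    if data != total and total <= 33:
        return total
    else:
        data *= total
    total = 18 >= elems
    if data >= elems and elems > 25:
        total = elems
    else:
        total = total[26]
    total = data + total
    elems += 8 - 39
    for res in data:
        data *= 32 // 5
        if elems == 31 and 31 == elems:
            continue
    return total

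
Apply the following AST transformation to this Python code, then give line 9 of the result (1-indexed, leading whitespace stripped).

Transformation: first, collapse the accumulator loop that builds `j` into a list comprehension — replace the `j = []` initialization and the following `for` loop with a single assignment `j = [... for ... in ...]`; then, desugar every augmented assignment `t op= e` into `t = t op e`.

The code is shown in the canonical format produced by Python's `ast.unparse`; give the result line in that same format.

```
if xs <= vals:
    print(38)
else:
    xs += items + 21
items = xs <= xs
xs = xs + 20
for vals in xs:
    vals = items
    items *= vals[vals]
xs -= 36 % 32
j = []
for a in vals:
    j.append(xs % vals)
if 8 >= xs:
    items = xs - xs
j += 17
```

Transformed code:
if xs <= vals:
    print(38)
else:
    xs = xs + (items + 21)
items = xs <= xs
xs = xs + 20
for vals in xs:
    vals = items
    items = items * vals[vals]
xs = xs - 36 % 32
j = [xs % vals for a in vals]
if 8 >= xs:
    items = xs - xs
j = j + 17

items = items * vals[vals]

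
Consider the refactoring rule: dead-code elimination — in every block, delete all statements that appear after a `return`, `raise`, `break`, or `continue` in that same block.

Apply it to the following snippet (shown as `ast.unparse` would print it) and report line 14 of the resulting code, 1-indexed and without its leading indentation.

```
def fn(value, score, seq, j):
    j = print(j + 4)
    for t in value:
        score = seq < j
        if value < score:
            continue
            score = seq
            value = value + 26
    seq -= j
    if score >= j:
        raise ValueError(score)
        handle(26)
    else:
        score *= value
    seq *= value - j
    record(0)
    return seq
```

Transformed code:
def fn(value, score, seq, j):
    j = print(j + 4)
    for t in value:
        score = seq < j
        if value < score:
            continue
    seq -= j
    if score >= j:
        raise ValueError(score)
    else:
        score *= value
    seq *= value - j
    record(0)
    return seq

return seq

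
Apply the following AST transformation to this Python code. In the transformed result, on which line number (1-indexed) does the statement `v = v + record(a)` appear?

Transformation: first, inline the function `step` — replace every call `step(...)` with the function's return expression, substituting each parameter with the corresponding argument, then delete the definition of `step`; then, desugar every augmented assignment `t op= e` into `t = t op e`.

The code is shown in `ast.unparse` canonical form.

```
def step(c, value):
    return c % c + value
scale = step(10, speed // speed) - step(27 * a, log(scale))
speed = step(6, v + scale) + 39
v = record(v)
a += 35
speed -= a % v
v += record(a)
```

6

Transformed code:
scale = 10 % 10 + speed // speed - (27 * a % (27 * a) + log(scale))
speed = 6 % 6 + (v + scale) + 39
v = record(v)
a = a + 35
speed = speed - a % v
v = v + record(a)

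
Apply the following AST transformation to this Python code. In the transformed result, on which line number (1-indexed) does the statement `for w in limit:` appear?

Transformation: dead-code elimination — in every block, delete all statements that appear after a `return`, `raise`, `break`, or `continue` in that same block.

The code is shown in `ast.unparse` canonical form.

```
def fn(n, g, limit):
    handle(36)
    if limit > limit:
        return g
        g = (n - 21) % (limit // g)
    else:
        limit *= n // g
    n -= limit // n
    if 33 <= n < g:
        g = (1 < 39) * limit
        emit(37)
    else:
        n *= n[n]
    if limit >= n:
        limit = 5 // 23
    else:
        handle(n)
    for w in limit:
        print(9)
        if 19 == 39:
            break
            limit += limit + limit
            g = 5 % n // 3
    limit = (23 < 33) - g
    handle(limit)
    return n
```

17

Transformed code:
def fn(n, g, limit):
    handle(36)
    if limit > limit:
        return g
    else:
        limit *= n // g
    n -= limit // n
    if 33 <= n < g:
        g = (1 < 39) * limit
        emit(37)
    else:
        n *= n[n]
    if limit >= n:
        limit = 5 // 23
    else:
        handle(n)
    for w in limit:
        print(9)
        if 19 == 39:
            break
    limit = (23 < 33) - g
    handle(limit)
    return n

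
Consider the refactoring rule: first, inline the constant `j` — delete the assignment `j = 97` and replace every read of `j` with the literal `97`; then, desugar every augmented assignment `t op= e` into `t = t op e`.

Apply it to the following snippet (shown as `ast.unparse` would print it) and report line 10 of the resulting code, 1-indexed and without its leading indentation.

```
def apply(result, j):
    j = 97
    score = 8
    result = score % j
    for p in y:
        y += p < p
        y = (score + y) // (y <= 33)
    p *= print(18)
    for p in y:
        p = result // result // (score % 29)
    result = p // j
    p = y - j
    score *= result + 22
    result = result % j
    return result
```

Transformed code:
def apply(result, j):
    score = 8
    result = score % 97
    for p in y:
        y = y + (p < p)
        y = (score + y) // (y <= 33)
    p = p * print(18)
    for p in y:
        p = result // result // (score % 29)
    result = p // 97
    p = y - 97
    score = score * (result + 22)
    result = result % 97
    return result

result = p // 97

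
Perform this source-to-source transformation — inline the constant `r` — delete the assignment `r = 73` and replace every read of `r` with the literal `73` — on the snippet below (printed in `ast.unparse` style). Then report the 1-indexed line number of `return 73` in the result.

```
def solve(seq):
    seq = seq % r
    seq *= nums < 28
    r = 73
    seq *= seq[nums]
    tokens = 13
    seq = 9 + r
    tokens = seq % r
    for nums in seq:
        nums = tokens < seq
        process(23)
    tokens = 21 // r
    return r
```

Transformed code:
def solve(seq):
    seq = seq % 73
    seq *= nums < 28
    seq *= seq[nums]
    tokens = 13
    seq = 9 + 73
    tokens = seq % 73
    for nums in seq:
        nums = tokens < seq
        process(23)
    tokens = 21 // 73
    return 73

12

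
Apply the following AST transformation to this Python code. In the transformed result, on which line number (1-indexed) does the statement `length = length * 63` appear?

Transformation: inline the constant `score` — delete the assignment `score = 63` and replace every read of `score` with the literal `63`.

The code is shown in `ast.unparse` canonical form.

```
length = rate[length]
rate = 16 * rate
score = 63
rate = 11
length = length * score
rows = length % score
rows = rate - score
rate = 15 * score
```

4

Transformed code:
length = rate[length]
rate = 16 * rate
rate = 11
length = length * 63
rows = length % 63
rows = rate - 63
rate = 15 * 63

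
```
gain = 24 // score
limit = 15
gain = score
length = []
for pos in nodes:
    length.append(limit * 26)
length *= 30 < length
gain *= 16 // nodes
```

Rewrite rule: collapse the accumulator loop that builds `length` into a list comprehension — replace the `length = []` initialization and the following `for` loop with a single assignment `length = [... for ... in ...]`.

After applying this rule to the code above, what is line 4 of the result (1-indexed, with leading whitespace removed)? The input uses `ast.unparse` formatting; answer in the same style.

Transformed code:
gain = 24 // score
limit = 15
gain = score
length = [limit * 26 for pos in nodes]
length *= 30 < length
gain *= 16 // nodes

length = [limit * 26 for pos in nodes]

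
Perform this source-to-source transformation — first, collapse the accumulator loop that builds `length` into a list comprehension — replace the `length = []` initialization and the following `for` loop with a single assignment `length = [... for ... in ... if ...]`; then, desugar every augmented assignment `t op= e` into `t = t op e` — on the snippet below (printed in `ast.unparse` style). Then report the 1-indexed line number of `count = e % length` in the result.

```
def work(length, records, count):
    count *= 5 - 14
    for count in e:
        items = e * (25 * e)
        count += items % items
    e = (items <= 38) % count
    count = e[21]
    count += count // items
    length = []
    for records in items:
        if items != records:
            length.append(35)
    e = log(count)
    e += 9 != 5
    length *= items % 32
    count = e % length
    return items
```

13

Transformed code:
def work(length, records, count):
    count = count * (5 - 14)
    for count in e:
        items = e * (25 * e)
        count = count + items % items
    e = (items <= 38) % count
    count = e[21]
    count = count + count // items
    length = [35 for records in items if items != records]
    e = log(count)
    e = e + (9 != 5)
    length = length * (items % 32)
    count = e % length
    return items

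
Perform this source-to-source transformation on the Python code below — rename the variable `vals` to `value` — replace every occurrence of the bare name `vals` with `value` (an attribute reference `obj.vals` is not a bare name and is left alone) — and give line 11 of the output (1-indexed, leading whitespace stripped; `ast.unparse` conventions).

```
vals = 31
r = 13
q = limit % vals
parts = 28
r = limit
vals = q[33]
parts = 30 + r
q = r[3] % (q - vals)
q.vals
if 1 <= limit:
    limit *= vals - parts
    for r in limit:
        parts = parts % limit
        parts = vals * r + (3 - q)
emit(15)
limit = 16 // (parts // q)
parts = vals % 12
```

limit *= value - parts

Transformed code:
value = 31
r = 13
q = limit % value
parts = 28
r = limit
value = q[33]
parts = 30 + r
q = r[3] % (q - value)
q.vals
if 1 <= limit:
    limit *= value - parts
    for r in limit:
        parts = parts % limit
        parts = value * r + (3 - q)
emit(15)
limit = 16 // (parts // q)
parts = value % 12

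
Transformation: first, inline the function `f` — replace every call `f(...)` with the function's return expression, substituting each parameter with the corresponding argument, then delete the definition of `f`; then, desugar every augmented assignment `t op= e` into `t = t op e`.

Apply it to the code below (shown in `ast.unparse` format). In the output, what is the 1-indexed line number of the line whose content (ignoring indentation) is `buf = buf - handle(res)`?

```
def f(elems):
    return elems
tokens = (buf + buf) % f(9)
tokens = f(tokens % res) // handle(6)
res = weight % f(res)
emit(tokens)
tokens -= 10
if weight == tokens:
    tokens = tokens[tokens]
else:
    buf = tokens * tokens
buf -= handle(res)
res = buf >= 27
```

10

Transformed code:
tokens = (buf + buf) % 9
tokens = tokens % res // handle(6)
res = weight % res
emit(tokens)
tokens = tokens - 10
if weight == tokens:
    tokens = tokens[tokens]
else:
    buf = tokens * tokens
buf = buf - handle(res)
res = buf >= 27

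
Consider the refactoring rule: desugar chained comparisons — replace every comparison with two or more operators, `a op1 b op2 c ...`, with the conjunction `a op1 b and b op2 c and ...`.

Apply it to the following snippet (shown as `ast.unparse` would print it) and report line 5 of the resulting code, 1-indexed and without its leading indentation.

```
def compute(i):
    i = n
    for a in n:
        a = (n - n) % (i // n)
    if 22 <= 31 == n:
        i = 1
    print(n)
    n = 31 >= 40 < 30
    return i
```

Transformed code:
def compute(i):
    i = n
    for a in n:
        a = (n - n) % (i // n)
    if 22 <= 31 and 31 == n:
        i = 1
    print(n)
    n = 31 >= 40 and 40 < 30
    return i

if 22 <= 31 and 31 == n:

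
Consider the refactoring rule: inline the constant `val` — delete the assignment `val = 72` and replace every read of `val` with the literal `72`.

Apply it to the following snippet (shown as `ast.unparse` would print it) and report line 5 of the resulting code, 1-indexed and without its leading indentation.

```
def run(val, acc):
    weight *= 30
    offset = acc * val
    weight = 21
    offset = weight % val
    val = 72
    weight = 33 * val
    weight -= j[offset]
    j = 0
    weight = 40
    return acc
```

offset = weight % 72

Transformed code:
def run(val, acc):
    weight *= 30
    offset = acc * 72
    weight = 21
    offset = weight % 72
    weight = 33 * 72
    weight -= j[offset]
    j = 0
    weight = 40
    return acc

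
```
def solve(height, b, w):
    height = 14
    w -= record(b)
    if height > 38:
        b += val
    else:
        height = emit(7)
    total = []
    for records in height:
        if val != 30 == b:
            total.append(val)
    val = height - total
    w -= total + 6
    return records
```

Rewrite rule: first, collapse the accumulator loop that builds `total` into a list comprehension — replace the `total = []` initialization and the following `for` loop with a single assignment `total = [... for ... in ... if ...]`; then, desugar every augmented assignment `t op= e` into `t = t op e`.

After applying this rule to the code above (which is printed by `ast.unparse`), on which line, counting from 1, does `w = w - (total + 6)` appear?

Transformed code:
def solve(height, b, w):
    height = 14
    w = w - record(b)
    if height > 38:
        b = b + val
    else:
        height = emit(7)
    total = [val for records in height if val != 30 == b]
    val = height - total
    w = w - (total + 6)
    return records

10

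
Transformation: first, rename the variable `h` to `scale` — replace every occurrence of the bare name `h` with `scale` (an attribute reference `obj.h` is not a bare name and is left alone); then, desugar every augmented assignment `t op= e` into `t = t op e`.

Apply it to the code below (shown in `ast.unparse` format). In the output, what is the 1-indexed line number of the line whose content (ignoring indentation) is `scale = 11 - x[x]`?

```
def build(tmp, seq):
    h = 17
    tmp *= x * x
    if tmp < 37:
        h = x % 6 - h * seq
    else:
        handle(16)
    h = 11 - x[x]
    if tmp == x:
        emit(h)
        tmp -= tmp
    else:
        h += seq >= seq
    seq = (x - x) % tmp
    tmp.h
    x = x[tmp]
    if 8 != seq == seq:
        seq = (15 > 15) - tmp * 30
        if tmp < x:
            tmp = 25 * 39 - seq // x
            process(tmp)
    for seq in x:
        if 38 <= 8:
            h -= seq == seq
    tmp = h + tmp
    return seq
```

Transformed code:
def build(tmp, seq):
    scale = 17
    tmp = tmp * (x * x)
    if tmp < 37:
        scale = x % 6 - scale * seq
    else:
        handle(16)
    scale = 11 - x[x]
    if tmp == x:
        emit(scale)
        tmp = tmp - tmp
    else:
        scale = scale + (seq >= seq)
    seq = (x - x) % tmp
    tmp.h
    x = x[tmp]
    if 8 != seq == seq:
        seq = (15 > 15) - tmp * 30
        if tmp < x:
            tmp = 25 * 39 - seq // x
            process(tmp)
    for seq in x:
        if 38 <= 8:
            scale = scale - (seq == seq)
    tmp = scale + tmp
    return seq

8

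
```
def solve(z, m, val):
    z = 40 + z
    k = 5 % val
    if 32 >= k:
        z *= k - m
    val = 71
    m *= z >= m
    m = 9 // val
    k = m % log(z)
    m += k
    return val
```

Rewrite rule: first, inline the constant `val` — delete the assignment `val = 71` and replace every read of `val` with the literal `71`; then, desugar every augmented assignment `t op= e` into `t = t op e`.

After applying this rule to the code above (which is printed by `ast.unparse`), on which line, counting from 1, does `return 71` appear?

Transformed code:
def solve(z, m, val):
    z = 40 + z
    k = 5 % 71
    if 32 >= k:
        z = z * (k - m)
    m = m * (z >= m)
    m = 9 // 71
    k = m % log(z)
    m = m + k
    return 71

10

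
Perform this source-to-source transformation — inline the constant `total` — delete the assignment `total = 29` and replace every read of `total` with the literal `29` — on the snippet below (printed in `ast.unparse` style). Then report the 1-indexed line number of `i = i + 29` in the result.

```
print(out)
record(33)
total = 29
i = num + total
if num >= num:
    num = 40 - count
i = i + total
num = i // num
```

Transformed code:
print(out)
record(33)
i = num + 29
if num >= num:
    num = 40 - count
i = i + 29
num = i // num

6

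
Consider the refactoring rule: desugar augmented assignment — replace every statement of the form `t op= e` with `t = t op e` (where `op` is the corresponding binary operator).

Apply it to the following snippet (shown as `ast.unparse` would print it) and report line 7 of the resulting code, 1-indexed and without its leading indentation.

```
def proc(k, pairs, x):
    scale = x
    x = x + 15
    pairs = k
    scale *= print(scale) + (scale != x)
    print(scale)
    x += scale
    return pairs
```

Transformed code:
def proc(k, pairs, x):
    scale = x
    x = x + 15
    pairs = k
    scale = scale * (print(scale) + (scale != x))
    print(scale)
    x = x + scale
    return pairs

x = x + scale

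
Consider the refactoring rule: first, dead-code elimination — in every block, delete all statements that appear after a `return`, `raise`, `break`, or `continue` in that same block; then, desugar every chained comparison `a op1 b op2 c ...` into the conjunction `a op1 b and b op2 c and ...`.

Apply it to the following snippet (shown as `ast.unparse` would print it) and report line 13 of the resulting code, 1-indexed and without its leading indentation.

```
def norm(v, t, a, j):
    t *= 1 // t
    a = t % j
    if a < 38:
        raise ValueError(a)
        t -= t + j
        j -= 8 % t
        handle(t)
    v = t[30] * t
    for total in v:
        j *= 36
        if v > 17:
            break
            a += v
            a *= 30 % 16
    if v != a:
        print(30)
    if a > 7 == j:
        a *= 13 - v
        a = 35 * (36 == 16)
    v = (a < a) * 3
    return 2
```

Transformed code:
def norm(v, t, a, j):
    t *= 1 // t
    a = t % j
    if a < 38:
        raise ValueError(a)
    v = t[30] * t
    for total in v:
        j *= 36
        if v > 17:
            break
    if v != a:
        print(30)
    if a > 7 and 7 == j:
        a *= 13 - v
        a = 35 * (36 == 16)
    v = (a < a) * 3
    return 2

if a > 7 and 7 == j: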